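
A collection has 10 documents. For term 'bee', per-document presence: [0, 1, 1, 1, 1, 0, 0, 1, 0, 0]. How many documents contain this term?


Checking each document for 'bee':
Doc 1: absent
Doc 2: present
Doc 3: present
Doc 4: present
Doc 5: present
Doc 6: absent
Doc 7: absent
Doc 8: present
Doc 9: absent
Doc 10: absent
df = sum of presences = 0 + 1 + 1 + 1 + 1 + 0 + 0 + 1 + 0 + 0 = 5

5


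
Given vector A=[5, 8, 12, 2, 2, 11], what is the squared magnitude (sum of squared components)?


|A|^2 = sum of squared components
A[0]^2 = 5^2 = 25
A[1]^2 = 8^2 = 64
A[2]^2 = 12^2 = 144
A[3]^2 = 2^2 = 4
A[4]^2 = 2^2 = 4
A[5]^2 = 11^2 = 121
Sum = 25 + 64 + 144 + 4 + 4 + 121 = 362

362


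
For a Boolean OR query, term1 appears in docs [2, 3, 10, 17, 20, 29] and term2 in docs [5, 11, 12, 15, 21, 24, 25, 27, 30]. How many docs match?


Boolean OR: find union of posting lists
term1 docs: [2, 3, 10, 17, 20, 29]
term2 docs: [5, 11, 12, 15, 21, 24, 25, 27, 30]
Union: [2, 3, 5, 10, 11, 12, 15, 17, 20, 21, 24, 25, 27, 29, 30]
|union| = 15

15


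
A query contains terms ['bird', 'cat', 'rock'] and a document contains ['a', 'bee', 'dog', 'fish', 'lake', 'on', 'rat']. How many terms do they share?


Query terms: ['bird', 'cat', 'rock']
Document terms: ['a', 'bee', 'dog', 'fish', 'lake', 'on', 'rat']
Common terms: []
Overlap count = 0

0


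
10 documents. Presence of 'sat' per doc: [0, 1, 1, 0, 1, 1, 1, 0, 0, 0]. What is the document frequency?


Checking each document for 'sat':
Doc 1: absent
Doc 2: present
Doc 3: present
Doc 4: absent
Doc 5: present
Doc 6: present
Doc 7: present
Doc 8: absent
Doc 9: absent
Doc 10: absent
df = sum of presences = 0 + 1 + 1 + 0 + 1 + 1 + 1 + 0 + 0 + 0 = 5

5


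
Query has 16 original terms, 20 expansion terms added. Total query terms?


Original terms: 16
Expansion terms: 20
Total = 16 + 20 = 36

36


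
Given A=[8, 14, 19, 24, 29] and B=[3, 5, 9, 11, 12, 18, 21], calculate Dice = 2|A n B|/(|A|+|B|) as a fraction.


A intersect B = []
|A intersect B| = 0
|A| = 5, |B| = 7
Dice = 2*0 / (5+7)
= 0 / 12 = 0

0


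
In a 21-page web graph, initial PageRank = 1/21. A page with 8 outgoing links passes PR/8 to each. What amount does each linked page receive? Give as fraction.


Initial PR = 1/21 = 1/21
Outlinks = 8
Contribution per link = PR / outlinks
= 1/21 / 8
= 1/168

1/168


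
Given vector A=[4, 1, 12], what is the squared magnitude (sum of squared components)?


|A|^2 = sum of squared components
A[0]^2 = 4^2 = 16
A[1]^2 = 1^2 = 1
A[2]^2 = 12^2 = 144
Sum = 16 + 1 + 144 = 161

161


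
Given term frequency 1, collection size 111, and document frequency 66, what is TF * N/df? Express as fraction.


TF * (N/df)
= 1 * (111/66)
= 1 * 37/22
= 37/22

37/22


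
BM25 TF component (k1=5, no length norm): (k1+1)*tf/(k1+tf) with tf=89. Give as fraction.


BM25 TF component = (k1+1)*tf / (k1+tf)
k1 = 5, tf = 89
Numerator = (5+1)*89 = 534
Denominator = 5 + 89 = 94
= 534/94 = 267/47

267/47


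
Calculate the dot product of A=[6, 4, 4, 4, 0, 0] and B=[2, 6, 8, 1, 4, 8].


Dot product = sum of element-wise products
A[0]*B[0] = 6*2 = 12
A[1]*B[1] = 4*6 = 24
A[2]*B[2] = 4*8 = 32
A[3]*B[3] = 4*1 = 4
A[4]*B[4] = 0*4 = 0
A[5]*B[5] = 0*8 = 0
Sum = 12 + 24 + 32 + 4 + 0 + 0 = 72

72


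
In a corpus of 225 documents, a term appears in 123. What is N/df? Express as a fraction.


IDF ratio = N / df
= 225 / 123
= 75/41

75/41


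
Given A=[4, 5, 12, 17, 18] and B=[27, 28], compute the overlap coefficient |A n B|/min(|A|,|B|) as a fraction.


A intersect B = []
|A intersect B| = 0
min(|A|, |B|) = min(5, 2) = 2
Overlap = 0 / 2 = 0

0


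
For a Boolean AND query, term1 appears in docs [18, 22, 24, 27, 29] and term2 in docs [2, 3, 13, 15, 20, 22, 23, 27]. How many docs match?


Boolean AND: find intersection of posting lists
term1 docs: [18, 22, 24, 27, 29]
term2 docs: [2, 3, 13, 15, 20, 22, 23, 27]
Intersection: [22, 27]
|intersection| = 2

2


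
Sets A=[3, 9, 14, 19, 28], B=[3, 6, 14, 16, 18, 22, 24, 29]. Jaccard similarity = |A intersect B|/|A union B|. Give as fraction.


A intersect B = [3, 14]
|A intersect B| = 2
A union B = [3, 6, 9, 14, 16, 18, 19, 22, 24, 28, 29]
|A union B| = 11
Jaccard = 2/11 = 2/11

2/11


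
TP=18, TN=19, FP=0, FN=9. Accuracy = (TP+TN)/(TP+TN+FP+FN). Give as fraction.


Accuracy = (TP + TN) / (TP + TN + FP + FN)
TP + TN = 18 + 19 = 37
Total = 18 + 19 + 0 + 9 = 46
Accuracy = 37 / 46 = 37/46

37/46


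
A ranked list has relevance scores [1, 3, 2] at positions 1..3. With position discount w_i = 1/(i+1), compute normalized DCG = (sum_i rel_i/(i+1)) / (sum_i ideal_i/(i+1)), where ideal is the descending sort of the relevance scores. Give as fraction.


Position discount weights w_i = 1/(i+1) for i=1..3:
Weights = [1/2, 1/3, 1/4]
Actual relevance: [1, 3, 2]
DCG = 1/2 + 3/3 + 2/4 = 2
Ideal relevance (sorted desc): [3, 2, 1]
Ideal DCG = 3/2 + 2/3 + 1/4 = 29/12
nDCG = DCG / ideal_DCG = 2 / 29/12 = 24/29

24/29


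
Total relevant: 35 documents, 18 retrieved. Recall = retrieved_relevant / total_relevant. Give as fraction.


Recall = retrieved_relevant / total_relevant
= 18 / 35
= 18 / (18 + 17)
= 18/35

18/35


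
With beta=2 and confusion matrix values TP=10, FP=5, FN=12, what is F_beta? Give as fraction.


P = TP/(TP+FP) = 10/15 = 2/3
R = TP/(TP+FN) = 10/22 = 5/11
beta^2 = 2^2 = 4
(1 + beta^2) = 5
Numerator = (1+beta^2)*P*R = 50/33
Denominator = beta^2*P + R = 8/3 + 5/11 = 103/33
F_beta = 50/103

50/103


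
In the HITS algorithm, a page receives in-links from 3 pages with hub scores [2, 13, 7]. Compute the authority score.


Authority = sum of hub scores of in-linkers
In-link 1: hub score = 2
In-link 2: hub score = 13
In-link 3: hub score = 7
Authority = 2 + 13 + 7 = 22

22


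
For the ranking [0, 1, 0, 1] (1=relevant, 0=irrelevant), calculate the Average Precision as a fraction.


Computing P@k for each relevant position:
Position 1: not relevant
Position 2: relevant, P@2 = 1/2 = 1/2
Position 3: not relevant
Position 4: relevant, P@4 = 2/4 = 1/2
Sum of P@k = 1/2 + 1/2 = 1
AP = 1 / 2 = 1/2

1/2


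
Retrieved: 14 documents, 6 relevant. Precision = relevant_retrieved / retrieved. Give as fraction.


Precision = relevant_retrieved / total_retrieved
= 6 / 14
= 6 / (6 + 8)
= 3/7

3/7


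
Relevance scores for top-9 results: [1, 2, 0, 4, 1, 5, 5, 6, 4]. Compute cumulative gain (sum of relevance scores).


Cumulative Gain = sum of relevance scores
Position 1: rel=1, running sum=1
Position 2: rel=2, running sum=3
Position 3: rel=0, running sum=3
Position 4: rel=4, running sum=7
Position 5: rel=1, running sum=8
Position 6: rel=5, running sum=13
Position 7: rel=5, running sum=18
Position 8: rel=6, running sum=24
Position 9: rel=4, running sum=28
CG = 28

28


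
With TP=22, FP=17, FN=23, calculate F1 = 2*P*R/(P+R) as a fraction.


F1 = 2 * P * R / (P + R)
P = TP/(TP+FP) = 22/39 = 22/39
R = TP/(TP+FN) = 22/45 = 22/45
2 * P * R = 2 * 22/39 * 22/45 = 968/1755
P + R = 22/39 + 22/45 = 616/585
F1 = 968/1755 / 616/585 = 11/21

11/21


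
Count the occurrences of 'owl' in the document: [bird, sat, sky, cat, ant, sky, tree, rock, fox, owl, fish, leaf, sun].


Document has 13 words
Scanning for 'owl':
Found at positions: [9]
Count = 1

1


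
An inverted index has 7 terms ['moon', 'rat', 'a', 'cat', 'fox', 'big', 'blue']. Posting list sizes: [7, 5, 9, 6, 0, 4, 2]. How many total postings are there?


Summing posting list sizes:
'moon': 7 postings
'rat': 5 postings
'a': 9 postings
'cat': 6 postings
'fox': 0 postings
'big': 4 postings
'blue': 2 postings
Total = 7 + 5 + 9 + 6 + 0 + 4 + 2 = 33

33


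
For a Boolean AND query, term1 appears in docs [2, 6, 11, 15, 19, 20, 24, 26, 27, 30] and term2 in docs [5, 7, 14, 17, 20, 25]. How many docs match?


Boolean AND: find intersection of posting lists
term1 docs: [2, 6, 11, 15, 19, 20, 24, 26, 27, 30]
term2 docs: [5, 7, 14, 17, 20, 25]
Intersection: [20]
|intersection| = 1

1


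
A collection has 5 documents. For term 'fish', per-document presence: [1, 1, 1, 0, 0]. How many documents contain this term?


Checking each document for 'fish':
Doc 1: present
Doc 2: present
Doc 3: present
Doc 4: absent
Doc 5: absent
df = sum of presences = 1 + 1 + 1 + 0 + 0 = 3

3


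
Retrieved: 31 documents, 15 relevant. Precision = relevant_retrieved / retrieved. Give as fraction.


Precision = relevant_retrieved / total_retrieved
= 15 / 31
= 15 / (15 + 16)
= 15/31

15/31


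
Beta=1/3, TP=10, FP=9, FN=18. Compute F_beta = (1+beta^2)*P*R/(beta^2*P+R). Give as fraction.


P = TP/(TP+FP) = 10/19 = 10/19
R = TP/(TP+FN) = 10/28 = 5/14
beta^2 = 1/3^2 = 1/9
(1 + beta^2) = 10/9
Numerator = (1+beta^2)*P*R = 250/1197
Denominator = beta^2*P + R = 10/171 + 5/14 = 995/2394
F_beta = 100/199

100/199


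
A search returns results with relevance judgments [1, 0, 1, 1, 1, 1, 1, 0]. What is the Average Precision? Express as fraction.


Computing P@k for each relevant position:
Position 1: relevant, P@1 = 1/1 = 1
Position 2: not relevant
Position 3: relevant, P@3 = 2/3 = 2/3
Position 4: relevant, P@4 = 3/4 = 3/4
Position 5: relevant, P@5 = 4/5 = 4/5
Position 6: relevant, P@6 = 5/6 = 5/6
Position 7: relevant, P@7 = 6/7 = 6/7
Position 8: not relevant
Sum of P@k = 1 + 2/3 + 3/4 + 4/5 + 5/6 + 6/7 = 687/140
AP = 687/140 / 6 = 229/280

229/280


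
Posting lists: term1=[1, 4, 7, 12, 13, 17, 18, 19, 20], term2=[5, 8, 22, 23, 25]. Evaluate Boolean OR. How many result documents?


Boolean OR: find union of posting lists
term1 docs: [1, 4, 7, 12, 13, 17, 18, 19, 20]
term2 docs: [5, 8, 22, 23, 25]
Union: [1, 4, 5, 7, 8, 12, 13, 17, 18, 19, 20, 22, 23, 25]
|union| = 14

14


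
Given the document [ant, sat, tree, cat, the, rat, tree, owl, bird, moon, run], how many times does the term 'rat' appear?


Document has 11 words
Scanning for 'rat':
Found at positions: [5]
Count = 1

1


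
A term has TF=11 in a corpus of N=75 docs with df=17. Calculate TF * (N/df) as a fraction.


TF * (N/df)
= 11 * (75/17)
= 11 * 75/17
= 825/17

825/17


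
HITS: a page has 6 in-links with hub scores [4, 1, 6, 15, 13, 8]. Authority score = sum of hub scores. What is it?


Authority = sum of hub scores of in-linkers
In-link 1: hub score = 4
In-link 2: hub score = 1
In-link 3: hub score = 6
In-link 4: hub score = 15
In-link 5: hub score = 13
In-link 6: hub score = 8
Authority = 4 + 1 + 6 + 15 + 13 + 8 = 47

47


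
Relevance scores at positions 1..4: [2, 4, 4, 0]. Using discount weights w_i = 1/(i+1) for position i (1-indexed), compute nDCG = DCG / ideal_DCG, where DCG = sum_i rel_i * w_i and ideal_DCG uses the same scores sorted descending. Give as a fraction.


Position discount weights w_i = 1/(i+1) for i=1..4:
Weights = [1/2, 1/3, 1/4, 1/5]
Actual relevance: [2, 4, 4, 0]
DCG = 2/2 + 4/3 + 4/4 + 0/5 = 10/3
Ideal relevance (sorted desc): [4, 4, 2, 0]
Ideal DCG = 4/2 + 4/3 + 2/4 + 0/5 = 23/6
nDCG = DCG / ideal_DCG = 10/3 / 23/6 = 20/23

20/23


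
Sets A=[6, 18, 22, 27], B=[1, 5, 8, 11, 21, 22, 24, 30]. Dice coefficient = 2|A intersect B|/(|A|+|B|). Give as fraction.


A intersect B = [22]
|A intersect B| = 1
|A| = 4, |B| = 8
Dice = 2*1 / (4+8)
= 2 / 12 = 1/6

1/6


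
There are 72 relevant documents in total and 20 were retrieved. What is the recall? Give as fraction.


Recall = retrieved_relevant / total_relevant
= 20 / 72
= 20 / (20 + 52)
= 5/18

5/18


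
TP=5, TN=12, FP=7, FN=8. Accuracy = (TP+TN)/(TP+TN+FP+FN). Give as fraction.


Accuracy = (TP + TN) / (TP + TN + FP + FN)
TP + TN = 5 + 12 = 17
Total = 5 + 12 + 7 + 8 = 32
Accuracy = 17 / 32 = 17/32

17/32


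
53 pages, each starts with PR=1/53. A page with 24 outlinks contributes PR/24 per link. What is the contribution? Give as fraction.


Initial PR = 1/53 = 1/53
Outlinks = 24
Contribution per link = PR / outlinks
= 1/53 / 24
= 1/1272

1/1272


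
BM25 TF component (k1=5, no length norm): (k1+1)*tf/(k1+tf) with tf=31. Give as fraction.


BM25 TF component = (k1+1)*tf / (k1+tf)
k1 = 5, tf = 31
Numerator = (5+1)*31 = 186
Denominator = 5 + 31 = 36
= 186/36 = 31/6

31/6


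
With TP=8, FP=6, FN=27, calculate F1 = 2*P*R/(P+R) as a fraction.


F1 = 2 * P * R / (P + R)
P = TP/(TP+FP) = 8/14 = 4/7
R = TP/(TP+FN) = 8/35 = 8/35
2 * P * R = 2 * 4/7 * 8/35 = 64/245
P + R = 4/7 + 8/35 = 4/5
F1 = 64/245 / 4/5 = 16/49

16/49


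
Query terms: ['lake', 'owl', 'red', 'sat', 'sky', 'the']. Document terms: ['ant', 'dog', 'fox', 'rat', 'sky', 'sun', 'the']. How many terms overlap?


Query terms: ['lake', 'owl', 'red', 'sat', 'sky', 'the']
Document terms: ['ant', 'dog', 'fox', 'rat', 'sky', 'sun', 'the']
Common terms: ['sky', 'the']
Overlap count = 2

2


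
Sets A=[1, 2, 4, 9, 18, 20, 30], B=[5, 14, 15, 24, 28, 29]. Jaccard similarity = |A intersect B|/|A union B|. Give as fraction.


A intersect B = []
|A intersect B| = 0
A union B = [1, 2, 4, 5, 9, 14, 15, 18, 20, 24, 28, 29, 30]
|A union B| = 13
Jaccard = 0/13 = 0

0


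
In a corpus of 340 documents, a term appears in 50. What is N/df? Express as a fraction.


IDF ratio = N / df
= 340 / 50
= 34/5

34/5


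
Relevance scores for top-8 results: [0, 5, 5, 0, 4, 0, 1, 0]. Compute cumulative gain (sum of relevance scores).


Cumulative Gain = sum of relevance scores
Position 1: rel=0, running sum=0
Position 2: rel=5, running sum=5
Position 3: rel=5, running sum=10
Position 4: rel=0, running sum=10
Position 5: rel=4, running sum=14
Position 6: rel=0, running sum=14
Position 7: rel=1, running sum=15
Position 8: rel=0, running sum=15
CG = 15

15


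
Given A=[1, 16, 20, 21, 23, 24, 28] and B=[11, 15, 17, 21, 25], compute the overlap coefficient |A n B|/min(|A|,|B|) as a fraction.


A intersect B = [21]
|A intersect B| = 1
min(|A|, |B|) = min(7, 5) = 5
Overlap = 1 / 5 = 1/5

1/5


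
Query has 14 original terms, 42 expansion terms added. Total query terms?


Original terms: 14
Expansion terms: 42
Total = 14 + 42 = 56

56


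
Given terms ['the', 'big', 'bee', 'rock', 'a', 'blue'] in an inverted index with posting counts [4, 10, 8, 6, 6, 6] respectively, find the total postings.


Summing posting list sizes:
'the': 4 postings
'big': 10 postings
'bee': 8 postings
'rock': 6 postings
'a': 6 postings
'blue': 6 postings
Total = 4 + 10 + 8 + 6 + 6 + 6 = 40

40


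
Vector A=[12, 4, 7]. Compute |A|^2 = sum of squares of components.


|A|^2 = sum of squared components
A[0]^2 = 12^2 = 144
A[1]^2 = 4^2 = 16
A[2]^2 = 7^2 = 49
Sum = 144 + 16 + 49 = 209

209


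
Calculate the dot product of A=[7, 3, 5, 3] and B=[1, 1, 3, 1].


Dot product = sum of element-wise products
A[0]*B[0] = 7*1 = 7
A[1]*B[1] = 3*1 = 3
A[2]*B[2] = 5*3 = 15
A[3]*B[3] = 3*1 = 3
Sum = 7 + 3 + 15 + 3 = 28

28


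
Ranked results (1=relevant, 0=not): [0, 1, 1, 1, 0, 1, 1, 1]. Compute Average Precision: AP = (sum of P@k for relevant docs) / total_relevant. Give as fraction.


Computing P@k for each relevant position:
Position 1: not relevant
Position 2: relevant, P@2 = 1/2 = 1/2
Position 3: relevant, P@3 = 2/3 = 2/3
Position 4: relevant, P@4 = 3/4 = 3/4
Position 5: not relevant
Position 6: relevant, P@6 = 4/6 = 2/3
Position 7: relevant, P@7 = 5/7 = 5/7
Position 8: relevant, P@8 = 6/8 = 3/4
Sum of P@k = 1/2 + 2/3 + 3/4 + 2/3 + 5/7 + 3/4 = 85/21
AP = 85/21 / 6 = 85/126

85/126


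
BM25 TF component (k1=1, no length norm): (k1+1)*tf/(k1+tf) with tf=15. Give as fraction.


BM25 TF component = (k1+1)*tf / (k1+tf)
k1 = 1, tf = 15
Numerator = (1+1)*15 = 30
Denominator = 1 + 15 = 16
= 30/16 = 15/8

15/8


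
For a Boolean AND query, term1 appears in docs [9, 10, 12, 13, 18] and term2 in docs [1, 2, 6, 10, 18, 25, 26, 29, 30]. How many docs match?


Boolean AND: find intersection of posting lists
term1 docs: [9, 10, 12, 13, 18]
term2 docs: [1, 2, 6, 10, 18, 25, 26, 29, 30]
Intersection: [10, 18]
|intersection| = 2

2


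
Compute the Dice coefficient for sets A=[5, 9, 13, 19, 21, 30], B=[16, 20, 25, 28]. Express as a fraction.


A intersect B = []
|A intersect B| = 0
|A| = 6, |B| = 4
Dice = 2*0 / (6+4)
= 0 / 10 = 0

0


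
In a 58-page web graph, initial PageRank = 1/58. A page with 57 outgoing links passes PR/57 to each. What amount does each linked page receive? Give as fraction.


Initial PR = 1/58 = 1/58
Outlinks = 57
Contribution per link = PR / outlinks
= 1/58 / 57
= 1/3306

1/3306


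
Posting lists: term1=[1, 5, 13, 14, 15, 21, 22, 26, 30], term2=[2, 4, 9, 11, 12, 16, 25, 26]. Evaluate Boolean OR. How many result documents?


Boolean OR: find union of posting lists
term1 docs: [1, 5, 13, 14, 15, 21, 22, 26, 30]
term2 docs: [2, 4, 9, 11, 12, 16, 25, 26]
Union: [1, 2, 4, 5, 9, 11, 12, 13, 14, 15, 16, 21, 22, 25, 26, 30]
|union| = 16

16


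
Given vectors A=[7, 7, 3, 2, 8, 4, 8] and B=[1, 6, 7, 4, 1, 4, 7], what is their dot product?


Dot product = sum of element-wise products
A[0]*B[0] = 7*1 = 7
A[1]*B[1] = 7*6 = 42
A[2]*B[2] = 3*7 = 21
A[3]*B[3] = 2*4 = 8
A[4]*B[4] = 8*1 = 8
A[5]*B[5] = 4*4 = 16
A[6]*B[6] = 8*7 = 56
Sum = 7 + 42 + 21 + 8 + 8 + 16 + 56 = 158

158


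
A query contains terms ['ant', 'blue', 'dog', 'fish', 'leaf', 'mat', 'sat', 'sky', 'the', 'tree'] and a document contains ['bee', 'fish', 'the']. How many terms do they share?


Query terms: ['ant', 'blue', 'dog', 'fish', 'leaf', 'mat', 'sat', 'sky', 'the', 'tree']
Document terms: ['bee', 'fish', 'the']
Common terms: ['fish', 'the']
Overlap count = 2

2


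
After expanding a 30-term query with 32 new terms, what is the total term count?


Original terms: 30
Expansion terms: 32
Total = 30 + 32 = 62

62


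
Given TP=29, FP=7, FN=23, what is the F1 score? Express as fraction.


F1 = 2 * P * R / (P + R)
P = TP/(TP+FP) = 29/36 = 29/36
R = TP/(TP+FN) = 29/52 = 29/52
2 * P * R = 2 * 29/36 * 29/52 = 841/936
P + R = 29/36 + 29/52 = 319/234
F1 = 841/936 / 319/234 = 29/44

29/44


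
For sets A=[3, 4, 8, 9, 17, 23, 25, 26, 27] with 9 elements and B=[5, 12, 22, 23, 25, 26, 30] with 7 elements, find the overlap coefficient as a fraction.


A intersect B = [23, 25, 26]
|A intersect B| = 3
min(|A|, |B|) = min(9, 7) = 7
Overlap = 3 / 7 = 3/7

3/7


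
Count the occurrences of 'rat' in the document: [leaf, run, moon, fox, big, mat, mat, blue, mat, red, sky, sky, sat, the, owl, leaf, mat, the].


Document has 18 words
Scanning for 'rat':
Term not found in document
Count = 0

0


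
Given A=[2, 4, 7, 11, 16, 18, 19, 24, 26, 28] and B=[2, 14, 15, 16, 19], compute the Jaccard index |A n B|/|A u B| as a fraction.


A intersect B = [2, 16, 19]
|A intersect B| = 3
A union B = [2, 4, 7, 11, 14, 15, 16, 18, 19, 24, 26, 28]
|A union B| = 12
Jaccard = 3/12 = 1/4

1/4


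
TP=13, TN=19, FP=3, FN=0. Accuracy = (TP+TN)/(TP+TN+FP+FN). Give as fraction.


Accuracy = (TP + TN) / (TP + TN + FP + FN)
TP + TN = 13 + 19 = 32
Total = 13 + 19 + 3 + 0 = 35
Accuracy = 32 / 35 = 32/35

32/35


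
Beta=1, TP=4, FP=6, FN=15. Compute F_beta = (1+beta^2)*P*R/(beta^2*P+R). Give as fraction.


P = TP/(TP+FP) = 4/10 = 2/5
R = TP/(TP+FN) = 4/19 = 4/19
beta^2 = 1^2 = 1
(1 + beta^2) = 2
Numerator = (1+beta^2)*P*R = 16/95
Denominator = beta^2*P + R = 2/5 + 4/19 = 58/95
F_beta = 8/29

8/29


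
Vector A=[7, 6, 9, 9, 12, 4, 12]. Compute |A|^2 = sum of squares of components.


|A|^2 = sum of squared components
A[0]^2 = 7^2 = 49
A[1]^2 = 6^2 = 36
A[2]^2 = 9^2 = 81
A[3]^2 = 9^2 = 81
A[4]^2 = 12^2 = 144
A[5]^2 = 4^2 = 16
A[6]^2 = 12^2 = 144
Sum = 49 + 36 + 81 + 81 + 144 + 16 + 144 = 551

551


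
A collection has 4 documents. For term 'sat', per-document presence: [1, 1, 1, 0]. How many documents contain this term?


Checking each document for 'sat':
Doc 1: present
Doc 2: present
Doc 3: present
Doc 4: absent
df = sum of presences = 1 + 1 + 1 + 0 = 3

3


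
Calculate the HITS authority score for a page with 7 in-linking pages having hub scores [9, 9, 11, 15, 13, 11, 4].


Authority = sum of hub scores of in-linkers
In-link 1: hub score = 9
In-link 2: hub score = 9
In-link 3: hub score = 11
In-link 4: hub score = 15
In-link 5: hub score = 13
In-link 6: hub score = 11
In-link 7: hub score = 4
Authority = 9 + 9 + 11 + 15 + 13 + 11 + 4 = 72

72


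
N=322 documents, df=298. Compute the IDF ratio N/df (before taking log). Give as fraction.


IDF ratio = N / df
= 322 / 298
= 161/149

161/149


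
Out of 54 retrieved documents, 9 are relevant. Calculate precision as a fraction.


Precision = relevant_retrieved / total_retrieved
= 9 / 54
= 9 / (9 + 45)
= 1/6

1/6


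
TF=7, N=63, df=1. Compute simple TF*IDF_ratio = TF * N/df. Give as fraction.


TF * (N/df)
= 7 * (63/1)
= 7 * 63
= 441

441


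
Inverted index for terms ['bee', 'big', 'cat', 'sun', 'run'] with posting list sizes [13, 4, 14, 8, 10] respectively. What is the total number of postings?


Summing posting list sizes:
'bee': 13 postings
'big': 4 postings
'cat': 14 postings
'sun': 8 postings
'run': 10 postings
Total = 13 + 4 + 14 + 8 + 10 = 49

49


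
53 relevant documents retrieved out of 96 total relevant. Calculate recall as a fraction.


Recall = retrieved_relevant / total_relevant
= 53 / 96
= 53 / (53 + 43)
= 53/96

53/96


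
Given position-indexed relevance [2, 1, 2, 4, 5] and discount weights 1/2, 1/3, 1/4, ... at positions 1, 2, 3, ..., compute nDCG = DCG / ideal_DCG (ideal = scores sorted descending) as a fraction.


Position discount weights w_i = 1/(i+1) for i=1..5:
Weights = [1/2, 1/3, 1/4, 1/5, 1/6]
Actual relevance: [2, 1, 2, 4, 5]
DCG = 2/2 + 1/3 + 2/4 + 4/5 + 5/6 = 52/15
Ideal relevance (sorted desc): [5, 4, 2, 2, 1]
Ideal DCG = 5/2 + 4/3 + 2/4 + 2/5 + 1/6 = 49/10
nDCG = DCG / ideal_DCG = 52/15 / 49/10 = 104/147

104/147


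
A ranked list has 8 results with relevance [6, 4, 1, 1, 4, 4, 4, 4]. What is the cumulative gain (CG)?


Cumulative Gain = sum of relevance scores
Position 1: rel=6, running sum=6
Position 2: rel=4, running sum=10
Position 3: rel=1, running sum=11
Position 4: rel=1, running sum=12
Position 5: rel=4, running sum=16
Position 6: rel=4, running sum=20
Position 7: rel=4, running sum=24
Position 8: rel=4, running sum=28
CG = 28

28


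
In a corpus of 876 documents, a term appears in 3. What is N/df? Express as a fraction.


IDF ratio = N / df
= 876 / 3
= 292

292


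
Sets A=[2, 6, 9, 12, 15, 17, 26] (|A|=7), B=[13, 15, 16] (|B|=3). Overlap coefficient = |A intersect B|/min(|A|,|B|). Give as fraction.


A intersect B = [15]
|A intersect B| = 1
min(|A|, |B|) = min(7, 3) = 3
Overlap = 1 / 3 = 1/3

1/3


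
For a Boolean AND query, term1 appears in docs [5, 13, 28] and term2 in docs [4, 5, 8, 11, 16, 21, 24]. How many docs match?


Boolean AND: find intersection of posting lists
term1 docs: [5, 13, 28]
term2 docs: [4, 5, 8, 11, 16, 21, 24]
Intersection: [5]
|intersection| = 1

1


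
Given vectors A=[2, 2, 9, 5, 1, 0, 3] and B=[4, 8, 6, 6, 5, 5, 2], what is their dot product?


Dot product = sum of element-wise products
A[0]*B[0] = 2*4 = 8
A[1]*B[1] = 2*8 = 16
A[2]*B[2] = 9*6 = 54
A[3]*B[3] = 5*6 = 30
A[4]*B[4] = 1*5 = 5
A[5]*B[5] = 0*5 = 0
A[6]*B[6] = 3*2 = 6
Sum = 8 + 16 + 54 + 30 + 5 + 0 + 6 = 119

119


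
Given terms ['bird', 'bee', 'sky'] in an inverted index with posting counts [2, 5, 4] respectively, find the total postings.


Summing posting list sizes:
'bird': 2 postings
'bee': 5 postings
'sky': 4 postings
Total = 2 + 5 + 4 = 11

11


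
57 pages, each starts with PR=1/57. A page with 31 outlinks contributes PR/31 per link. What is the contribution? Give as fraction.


Initial PR = 1/57 = 1/57
Outlinks = 31
Contribution per link = PR / outlinks
= 1/57 / 31
= 1/1767

1/1767


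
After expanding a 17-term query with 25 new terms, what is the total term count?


Original terms: 17
Expansion terms: 25
Total = 17 + 25 = 42

42


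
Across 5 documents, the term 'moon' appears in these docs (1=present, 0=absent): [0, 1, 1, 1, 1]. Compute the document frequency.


Checking each document for 'moon':
Doc 1: absent
Doc 2: present
Doc 3: present
Doc 4: present
Doc 5: present
df = sum of presences = 0 + 1 + 1 + 1 + 1 = 4

4


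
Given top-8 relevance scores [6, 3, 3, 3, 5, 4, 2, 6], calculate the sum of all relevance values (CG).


Cumulative Gain = sum of relevance scores
Position 1: rel=6, running sum=6
Position 2: rel=3, running sum=9
Position 3: rel=3, running sum=12
Position 4: rel=3, running sum=15
Position 5: rel=5, running sum=20
Position 6: rel=4, running sum=24
Position 7: rel=2, running sum=26
Position 8: rel=6, running sum=32
CG = 32

32


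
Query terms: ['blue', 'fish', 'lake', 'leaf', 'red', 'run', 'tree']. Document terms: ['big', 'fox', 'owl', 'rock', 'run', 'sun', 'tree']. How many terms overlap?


Query terms: ['blue', 'fish', 'lake', 'leaf', 'red', 'run', 'tree']
Document terms: ['big', 'fox', 'owl', 'rock', 'run', 'sun', 'tree']
Common terms: ['run', 'tree']
Overlap count = 2

2


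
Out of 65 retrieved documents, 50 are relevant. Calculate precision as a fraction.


Precision = relevant_retrieved / total_retrieved
= 50 / 65
= 50 / (50 + 15)
= 10/13

10/13


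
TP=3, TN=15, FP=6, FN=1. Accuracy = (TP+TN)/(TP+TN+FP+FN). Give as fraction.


Accuracy = (TP + TN) / (TP + TN + FP + FN)
TP + TN = 3 + 15 = 18
Total = 3 + 15 + 6 + 1 = 25
Accuracy = 18 / 25 = 18/25

18/25


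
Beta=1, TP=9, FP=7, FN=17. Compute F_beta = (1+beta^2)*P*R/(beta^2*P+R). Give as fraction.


P = TP/(TP+FP) = 9/16 = 9/16
R = TP/(TP+FN) = 9/26 = 9/26
beta^2 = 1^2 = 1
(1 + beta^2) = 2
Numerator = (1+beta^2)*P*R = 81/208
Denominator = beta^2*P + R = 9/16 + 9/26 = 189/208
F_beta = 3/7

3/7


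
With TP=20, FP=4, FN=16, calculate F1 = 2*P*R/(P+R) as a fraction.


F1 = 2 * P * R / (P + R)
P = TP/(TP+FP) = 20/24 = 5/6
R = TP/(TP+FN) = 20/36 = 5/9
2 * P * R = 2 * 5/6 * 5/9 = 25/27
P + R = 5/6 + 5/9 = 25/18
F1 = 25/27 / 25/18 = 2/3

2/3


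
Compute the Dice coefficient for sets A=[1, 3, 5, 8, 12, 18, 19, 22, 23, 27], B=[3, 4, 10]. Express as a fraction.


A intersect B = [3]
|A intersect B| = 1
|A| = 10, |B| = 3
Dice = 2*1 / (10+3)
= 2 / 13 = 2/13

2/13


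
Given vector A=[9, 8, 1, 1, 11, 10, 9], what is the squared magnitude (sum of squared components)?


|A|^2 = sum of squared components
A[0]^2 = 9^2 = 81
A[1]^2 = 8^2 = 64
A[2]^2 = 1^2 = 1
A[3]^2 = 1^2 = 1
A[4]^2 = 11^2 = 121
A[5]^2 = 10^2 = 100
A[6]^2 = 9^2 = 81
Sum = 81 + 64 + 1 + 1 + 121 + 100 + 81 = 449

449


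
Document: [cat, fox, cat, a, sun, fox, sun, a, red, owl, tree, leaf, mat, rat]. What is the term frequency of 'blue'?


Document has 14 words
Scanning for 'blue':
Term not found in document
Count = 0

0


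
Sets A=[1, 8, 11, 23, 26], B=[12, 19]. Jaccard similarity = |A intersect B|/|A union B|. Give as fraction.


A intersect B = []
|A intersect B| = 0
A union B = [1, 8, 11, 12, 19, 23, 26]
|A union B| = 7
Jaccard = 0/7 = 0

0


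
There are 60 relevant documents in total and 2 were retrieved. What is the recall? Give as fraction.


Recall = retrieved_relevant / total_relevant
= 2 / 60
= 2 / (2 + 58)
= 1/30

1/30


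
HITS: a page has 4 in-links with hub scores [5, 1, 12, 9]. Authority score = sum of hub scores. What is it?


Authority = sum of hub scores of in-linkers
In-link 1: hub score = 5
In-link 2: hub score = 1
In-link 3: hub score = 12
In-link 4: hub score = 9
Authority = 5 + 1 + 12 + 9 = 27

27


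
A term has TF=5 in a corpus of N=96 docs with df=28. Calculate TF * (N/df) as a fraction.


TF * (N/df)
= 5 * (96/28)
= 5 * 24/7
= 120/7

120/7


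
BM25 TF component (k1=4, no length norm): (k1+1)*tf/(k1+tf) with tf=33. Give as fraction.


BM25 TF component = (k1+1)*tf / (k1+tf)
k1 = 4, tf = 33
Numerator = (4+1)*33 = 165
Denominator = 4 + 33 = 37
= 165/37 = 165/37

165/37


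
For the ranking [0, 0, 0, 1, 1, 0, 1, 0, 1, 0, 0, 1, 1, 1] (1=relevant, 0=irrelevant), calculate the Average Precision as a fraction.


Computing P@k for each relevant position:
Position 1: not relevant
Position 2: not relevant
Position 3: not relevant
Position 4: relevant, P@4 = 1/4 = 1/4
Position 5: relevant, P@5 = 2/5 = 2/5
Position 6: not relevant
Position 7: relevant, P@7 = 3/7 = 3/7
Position 8: not relevant
Position 9: relevant, P@9 = 4/9 = 4/9
Position 10: not relevant
Position 11: not relevant
Position 12: relevant, P@12 = 5/12 = 5/12
Position 13: relevant, P@13 = 6/13 = 6/13
Position 14: relevant, P@14 = 7/14 = 1/2
Sum of P@k = 1/4 + 2/5 + 3/7 + 4/9 + 5/12 + 6/13 + 1/2 = 23761/8190
AP = 23761/8190 / 7 = 23761/57330

23761/57330


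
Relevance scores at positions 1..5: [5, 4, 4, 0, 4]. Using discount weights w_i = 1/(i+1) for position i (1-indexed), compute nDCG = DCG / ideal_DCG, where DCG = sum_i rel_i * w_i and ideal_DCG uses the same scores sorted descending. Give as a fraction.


Position discount weights w_i = 1/(i+1) for i=1..5:
Weights = [1/2, 1/3, 1/4, 1/5, 1/6]
Actual relevance: [5, 4, 4, 0, 4]
DCG = 5/2 + 4/3 + 4/4 + 0/5 + 4/6 = 11/2
Ideal relevance (sorted desc): [5, 4, 4, 4, 0]
Ideal DCG = 5/2 + 4/3 + 4/4 + 4/5 + 0/6 = 169/30
nDCG = DCG / ideal_DCG = 11/2 / 169/30 = 165/169

165/169


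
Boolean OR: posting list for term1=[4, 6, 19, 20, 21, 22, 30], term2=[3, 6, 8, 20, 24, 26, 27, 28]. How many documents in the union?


Boolean OR: find union of posting lists
term1 docs: [4, 6, 19, 20, 21, 22, 30]
term2 docs: [3, 6, 8, 20, 24, 26, 27, 28]
Union: [3, 4, 6, 8, 19, 20, 21, 22, 24, 26, 27, 28, 30]
|union| = 13

13


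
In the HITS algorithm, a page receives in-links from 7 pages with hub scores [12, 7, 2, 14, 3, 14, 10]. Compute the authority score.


Authority = sum of hub scores of in-linkers
In-link 1: hub score = 12
In-link 2: hub score = 7
In-link 3: hub score = 2
In-link 4: hub score = 14
In-link 5: hub score = 3
In-link 6: hub score = 14
In-link 7: hub score = 10
Authority = 12 + 7 + 2 + 14 + 3 + 14 + 10 = 62

62


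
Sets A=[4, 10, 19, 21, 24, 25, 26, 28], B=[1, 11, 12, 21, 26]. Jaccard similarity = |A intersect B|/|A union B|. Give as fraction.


A intersect B = [21, 26]
|A intersect B| = 2
A union B = [1, 4, 10, 11, 12, 19, 21, 24, 25, 26, 28]
|A union B| = 11
Jaccard = 2/11 = 2/11

2/11


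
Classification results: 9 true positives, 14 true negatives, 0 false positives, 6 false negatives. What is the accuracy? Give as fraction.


Accuracy = (TP + TN) / (TP + TN + FP + FN)
TP + TN = 9 + 14 = 23
Total = 9 + 14 + 0 + 6 = 29
Accuracy = 23 / 29 = 23/29

23/29


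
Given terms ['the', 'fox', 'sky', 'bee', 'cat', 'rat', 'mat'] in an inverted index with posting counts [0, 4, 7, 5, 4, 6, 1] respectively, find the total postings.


Summing posting list sizes:
'the': 0 postings
'fox': 4 postings
'sky': 7 postings
'bee': 5 postings
'cat': 4 postings
'rat': 6 postings
'mat': 1 postings
Total = 0 + 4 + 7 + 5 + 4 + 6 + 1 = 27

27


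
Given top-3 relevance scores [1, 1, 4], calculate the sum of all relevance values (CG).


Cumulative Gain = sum of relevance scores
Position 1: rel=1, running sum=1
Position 2: rel=1, running sum=2
Position 3: rel=4, running sum=6
CG = 6

6


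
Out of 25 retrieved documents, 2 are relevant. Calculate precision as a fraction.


Precision = relevant_retrieved / total_retrieved
= 2 / 25
= 2 / (2 + 23)
= 2/25

2/25


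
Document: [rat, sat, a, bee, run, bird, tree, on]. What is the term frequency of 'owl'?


Document has 8 words
Scanning for 'owl':
Term not found in document
Count = 0

0


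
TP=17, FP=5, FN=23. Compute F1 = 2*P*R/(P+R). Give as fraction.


F1 = 2 * P * R / (P + R)
P = TP/(TP+FP) = 17/22 = 17/22
R = TP/(TP+FN) = 17/40 = 17/40
2 * P * R = 2 * 17/22 * 17/40 = 289/440
P + R = 17/22 + 17/40 = 527/440
F1 = 289/440 / 527/440 = 17/31

17/31


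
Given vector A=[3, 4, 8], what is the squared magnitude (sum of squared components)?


|A|^2 = sum of squared components
A[0]^2 = 3^2 = 9
A[1]^2 = 4^2 = 16
A[2]^2 = 8^2 = 64
Sum = 9 + 16 + 64 = 89

89


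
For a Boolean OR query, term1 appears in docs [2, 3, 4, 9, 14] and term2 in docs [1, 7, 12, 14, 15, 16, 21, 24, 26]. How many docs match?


Boolean OR: find union of posting lists
term1 docs: [2, 3, 4, 9, 14]
term2 docs: [1, 7, 12, 14, 15, 16, 21, 24, 26]
Union: [1, 2, 3, 4, 7, 9, 12, 14, 15, 16, 21, 24, 26]
|union| = 13

13


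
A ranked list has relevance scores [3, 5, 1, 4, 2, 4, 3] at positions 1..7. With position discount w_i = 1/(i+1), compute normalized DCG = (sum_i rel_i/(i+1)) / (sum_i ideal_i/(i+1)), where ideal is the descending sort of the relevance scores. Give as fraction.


Position discount weights w_i = 1/(i+1) for i=1..7:
Weights = [1/2, 1/3, 1/4, 1/5, 1/6, 1/7, 1/8]
Actual relevance: [3, 5, 1, 4, 2, 4, 3]
DCG = 3/2 + 5/3 + 1/4 + 4/5 + 2/6 + 4/7 + 3/8 = 1539/280
Ideal relevance (sorted desc): [5, 4, 4, 3, 3, 2, 1]
Ideal DCG = 5/2 + 4/3 + 4/4 + 3/5 + 3/6 + 2/7 + 1/8 = 5329/840
nDCG = DCG / ideal_DCG = 1539/280 / 5329/840 = 4617/5329

4617/5329


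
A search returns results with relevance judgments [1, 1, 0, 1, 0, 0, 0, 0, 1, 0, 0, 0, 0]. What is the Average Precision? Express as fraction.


Computing P@k for each relevant position:
Position 1: relevant, P@1 = 1/1 = 1
Position 2: relevant, P@2 = 2/2 = 1
Position 3: not relevant
Position 4: relevant, P@4 = 3/4 = 3/4
Position 5: not relevant
Position 6: not relevant
Position 7: not relevant
Position 8: not relevant
Position 9: relevant, P@9 = 4/9 = 4/9
Position 10: not relevant
Position 11: not relevant
Position 12: not relevant
Position 13: not relevant
Sum of P@k = 1 + 1 + 3/4 + 4/9 = 115/36
AP = 115/36 / 4 = 115/144

115/144


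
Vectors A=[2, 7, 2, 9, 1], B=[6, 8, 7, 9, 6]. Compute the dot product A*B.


Dot product = sum of element-wise products
A[0]*B[0] = 2*6 = 12
A[1]*B[1] = 7*8 = 56
A[2]*B[2] = 2*7 = 14
A[3]*B[3] = 9*9 = 81
A[4]*B[4] = 1*6 = 6
Sum = 12 + 56 + 14 + 81 + 6 = 169

169


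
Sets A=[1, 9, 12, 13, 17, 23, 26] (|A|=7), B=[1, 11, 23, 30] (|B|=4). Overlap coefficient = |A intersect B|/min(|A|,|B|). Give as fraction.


A intersect B = [1, 23]
|A intersect B| = 2
min(|A|, |B|) = min(7, 4) = 4
Overlap = 2 / 4 = 1/2

1/2


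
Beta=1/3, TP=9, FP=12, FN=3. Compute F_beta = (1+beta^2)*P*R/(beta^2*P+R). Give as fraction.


P = TP/(TP+FP) = 9/21 = 3/7
R = TP/(TP+FN) = 9/12 = 3/4
beta^2 = 1/3^2 = 1/9
(1 + beta^2) = 10/9
Numerator = (1+beta^2)*P*R = 5/14
Denominator = beta^2*P + R = 1/21 + 3/4 = 67/84
F_beta = 30/67

30/67


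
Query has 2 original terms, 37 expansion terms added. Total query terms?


Original terms: 2
Expansion terms: 37
Total = 2 + 37 = 39

39


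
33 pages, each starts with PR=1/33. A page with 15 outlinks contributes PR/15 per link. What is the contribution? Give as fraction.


Initial PR = 1/33 = 1/33
Outlinks = 15
Contribution per link = PR / outlinks
= 1/33 / 15
= 1/495

1/495


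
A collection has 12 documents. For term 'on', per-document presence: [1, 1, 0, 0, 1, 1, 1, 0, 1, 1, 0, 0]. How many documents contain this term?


Checking each document for 'on':
Doc 1: present
Doc 2: present
Doc 3: absent
Doc 4: absent
Doc 5: present
Doc 6: present
Doc 7: present
Doc 8: absent
Doc 9: present
Doc 10: present
Doc 11: absent
Doc 12: absent
df = sum of presences = 1 + 1 + 0 + 0 + 1 + 1 + 1 + 0 + 1 + 1 + 0 + 0 = 7

7


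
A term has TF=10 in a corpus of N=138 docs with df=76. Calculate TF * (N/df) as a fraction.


TF * (N/df)
= 10 * (138/76)
= 10 * 69/38
= 345/19

345/19


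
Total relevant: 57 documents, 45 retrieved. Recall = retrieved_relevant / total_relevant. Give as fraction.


Recall = retrieved_relevant / total_relevant
= 45 / 57
= 45 / (45 + 12)
= 15/19

15/19


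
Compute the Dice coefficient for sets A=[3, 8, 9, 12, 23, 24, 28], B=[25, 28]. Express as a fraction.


A intersect B = [28]
|A intersect B| = 1
|A| = 7, |B| = 2
Dice = 2*1 / (7+2)
= 2 / 9 = 2/9

2/9


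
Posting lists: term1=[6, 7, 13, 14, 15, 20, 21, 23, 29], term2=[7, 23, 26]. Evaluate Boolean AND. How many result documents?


Boolean AND: find intersection of posting lists
term1 docs: [6, 7, 13, 14, 15, 20, 21, 23, 29]
term2 docs: [7, 23, 26]
Intersection: [7, 23]
|intersection| = 2

2


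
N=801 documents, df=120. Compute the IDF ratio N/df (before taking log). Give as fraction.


IDF ratio = N / df
= 801 / 120
= 267/40

267/40


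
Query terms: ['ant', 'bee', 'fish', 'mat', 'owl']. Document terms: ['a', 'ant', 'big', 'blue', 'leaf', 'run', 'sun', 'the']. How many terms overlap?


Query terms: ['ant', 'bee', 'fish', 'mat', 'owl']
Document terms: ['a', 'ant', 'big', 'blue', 'leaf', 'run', 'sun', 'the']
Common terms: ['ant']
Overlap count = 1

1


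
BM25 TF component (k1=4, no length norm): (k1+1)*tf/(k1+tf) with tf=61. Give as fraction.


BM25 TF component = (k1+1)*tf / (k1+tf)
k1 = 4, tf = 61
Numerator = (4+1)*61 = 305
Denominator = 4 + 61 = 65
= 305/65 = 61/13

61/13


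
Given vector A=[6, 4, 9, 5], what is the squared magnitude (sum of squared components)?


|A|^2 = sum of squared components
A[0]^2 = 6^2 = 36
A[1]^2 = 4^2 = 16
A[2]^2 = 9^2 = 81
A[3]^2 = 5^2 = 25
Sum = 36 + 16 + 81 + 25 = 158

158


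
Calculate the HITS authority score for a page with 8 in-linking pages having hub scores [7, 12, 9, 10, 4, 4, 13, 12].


Authority = sum of hub scores of in-linkers
In-link 1: hub score = 7
In-link 2: hub score = 12
In-link 3: hub score = 9
In-link 4: hub score = 10
In-link 5: hub score = 4
In-link 6: hub score = 4
In-link 7: hub score = 13
In-link 8: hub score = 12
Authority = 7 + 12 + 9 + 10 + 4 + 4 + 13 + 12 = 71

71


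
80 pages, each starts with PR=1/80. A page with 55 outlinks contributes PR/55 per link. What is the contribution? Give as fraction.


Initial PR = 1/80 = 1/80
Outlinks = 55
Contribution per link = PR / outlinks
= 1/80 / 55
= 1/4400

1/4400


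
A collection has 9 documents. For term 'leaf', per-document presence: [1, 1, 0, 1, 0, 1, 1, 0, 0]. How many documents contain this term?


Checking each document for 'leaf':
Doc 1: present
Doc 2: present
Doc 3: absent
Doc 4: present
Doc 5: absent
Doc 6: present
Doc 7: present
Doc 8: absent
Doc 9: absent
df = sum of presences = 1 + 1 + 0 + 1 + 0 + 1 + 1 + 0 + 0 = 5

5


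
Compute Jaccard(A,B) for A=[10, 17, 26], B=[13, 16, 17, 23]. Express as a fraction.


A intersect B = [17]
|A intersect B| = 1
A union B = [10, 13, 16, 17, 23, 26]
|A union B| = 6
Jaccard = 1/6 = 1/6

1/6


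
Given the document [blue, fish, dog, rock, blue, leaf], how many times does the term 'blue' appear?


Document has 6 words
Scanning for 'blue':
Found at positions: [0, 4]
Count = 2

2


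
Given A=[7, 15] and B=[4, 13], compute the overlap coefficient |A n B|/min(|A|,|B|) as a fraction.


A intersect B = []
|A intersect B| = 0
min(|A|, |B|) = min(2, 2) = 2
Overlap = 0 / 2 = 0

0


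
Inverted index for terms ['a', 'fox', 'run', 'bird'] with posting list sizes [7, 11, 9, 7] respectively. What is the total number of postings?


Summing posting list sizes:
'a': 7 postings
'fox': 11 postings
'run': 9 postings
'bird': 7 postings
Total = 7 + 11 + 9 + 7 = 34

34


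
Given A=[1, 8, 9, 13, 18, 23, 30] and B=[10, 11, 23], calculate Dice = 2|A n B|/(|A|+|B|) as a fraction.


A intersect B = [23]
|A intersect B| = 1
|A| = 7, |B| = 3
Dice = 2*1 / (7+3)
= 2 / 10 = 1/5

1/5


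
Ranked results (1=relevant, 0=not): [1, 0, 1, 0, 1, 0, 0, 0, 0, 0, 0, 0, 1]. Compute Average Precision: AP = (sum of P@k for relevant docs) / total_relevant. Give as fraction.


Computing P@k for each relevant position:
Position 1: relevant, P@1 = 1/1 = 1
Position 2: not relevant
Position 3: relevant, P@3 = 2/3 = 2/3
Position 4: not relevant
Position 5: relevant, P@5 = 3/5 = 3/5
Position 6: not relevant
Position 7: not relevant
Position 8: not relevant
Position 9: not relevant
Position 10: not relevant
Position 11: not relevant
Position 12: not relevant
Position 13: relevant, P@13 = 4/13 = 4/13
Sum of P@k = 1 + 2/3 + 3/5 + 4/13 = 502/195
AP = 502/195 / 4 = 251/390

251/390
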